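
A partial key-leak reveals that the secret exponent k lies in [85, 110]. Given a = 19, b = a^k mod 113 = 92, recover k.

Compute 19^85 mod 113 = 54, then multiply by 19 repeatedly:
  19^85=54  19^86=9  19^87=58  19^88=85  19^89=33
  19^90=62  19^91=48  19^92=8  19^93=39  19^94=63
  19^95=67  19^96=30  19^97=5  19^98=95  19^99=110
  19^100=56  19^101=47  19^102=102  19^103=17  19^104=97
  19^105=35  19^106=100  19^107=92
Found 92 at exponent 107.

107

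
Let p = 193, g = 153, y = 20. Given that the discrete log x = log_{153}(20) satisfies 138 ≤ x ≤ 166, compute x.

Compute 153^138 mod 193 = 185, then multiply by 153 repeatedly:
  153^138=185  153^139=127  153^140=131  153^141=164  153^142=2
  153^143=113  153^144=112  153^145=152  153^146=96  153^147=20
Found 20 at exponent 147.

147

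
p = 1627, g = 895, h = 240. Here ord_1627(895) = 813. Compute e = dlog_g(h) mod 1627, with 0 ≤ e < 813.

Baby-step giant-step with m = ceil(sqrt(813)) = 29.
Baby table (895^j mod 1627 for j=0..28):
  0:1  1:895  2:541  3:976  4:1448  5:868  6:781  7:1012
  8:1128  9:820  10:123  11:1076  12:1463  13:1277  14:761  15:1009
  16:70  17:824  18:449  19:1613  20:486  21:561  22:979  23:879
  24:864  25:455  26:475  27:478  28:1536
Giant step factor: 895^(-29) ≡ 137 (mod 1627).
Scan 240·137^i mod 1627 for i = 0, 1, …:
  i=0: 240   i=1: 340   i=2: 1024   i=3: 366
  i=4: 1332   i=5: 260   i=6: 1453   i=7: 567
  i=8: 1210   i=9: 1443   i=10: 824
Match at i=10, j=17: e = 10·29 + 17 = 307.

307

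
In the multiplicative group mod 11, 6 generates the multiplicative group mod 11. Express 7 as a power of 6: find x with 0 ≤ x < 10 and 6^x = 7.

Successive powers of 6 modulo 11:
  6^0=1  6^1=6  6^2=3  6^3=7
So 6^3 ≡ 7 (mod 11), giving x = 3.

3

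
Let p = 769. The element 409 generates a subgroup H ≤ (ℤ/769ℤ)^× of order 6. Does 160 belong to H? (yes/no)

no

⟨409⟩ has order 6; its elements mod 769 are {1, 360, 361, 408, 409, 768}.
160 is not in this set.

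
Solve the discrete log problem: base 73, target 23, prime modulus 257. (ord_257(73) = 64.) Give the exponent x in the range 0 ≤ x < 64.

53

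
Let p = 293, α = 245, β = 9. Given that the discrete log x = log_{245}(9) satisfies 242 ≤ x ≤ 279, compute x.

Compute 245^242 mod 293 = 260, then multiply by 245 repeatedly:
  245^242=260  245^243=119  245^244=148  245^245=221  245^246=233
  245^247=243  245^248=56  245^249=242  245^250=104  245^251=282
  245^252=235  245^253=147  245^254=269  245^255=273  245^256=81
  245^257=214  245^258=276  245^259=230  245^260=94  245^261=176
  245^262=49  245^263=285  245^264=91  245^265=27  245^266=169
  245^267=92  245^268=272  245^269=129  245^270=254  245^271=114
  245^272=95  245^273=128  245^274=9
Found 9 at exponent 274.

274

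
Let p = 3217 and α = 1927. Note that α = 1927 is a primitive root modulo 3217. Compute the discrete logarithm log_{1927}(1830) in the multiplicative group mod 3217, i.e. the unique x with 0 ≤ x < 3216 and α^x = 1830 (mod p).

Baby-step giant-step with m = ceil(sqrt(3216)) = 57.
Baby table (1927^j mod 3217 for j=0..56):
  0:1  1:1927  2:911  3:2232  4:3152  5:208  6:1908  7:2902
  8:1008  9:2565  10:1443  11:1173  12:2037  13:559  14:2715  15:963
  16:2709  17:2269  18:460  19:1745  20:850  21:497  22:2270  23:2387
  24:2656  25:3082  26:432  27:2478  28:1078  29:2341  30:873  31:2997
  32:704  33:2251  34:1161  35:1432  36:2495  37:1667  38:1743  39:213
  40:1892  41:1023  42:2517  43:2240  44:2483  45:1062  46:462  47:2382
  48:2672  49:1744  50:2140  51:2803  52:38  53:2452  54:2448  55:1174
  56:747
Giant step factor: 1927^(-57) ≡ 1022 (mod 3217).
Scan 1830·1022^i mod 3217 for i = 0, 1, …:
  i=0: 1830   i=1: 1183   i=2: 2651   i=3: 608
  i=4: 495   i=5: 821   i=6: 2642   i=7: 1061
  i=8: 213
Match at i=8, j=39: x = 8·57 + 39 = 495.

495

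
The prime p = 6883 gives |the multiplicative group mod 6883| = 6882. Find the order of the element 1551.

The order of 1551 must divide p − 1 = 6882 = 2 · 3 · 31 · 37.
Divisors: 1, 2, 3, 6, 31, 37, 62, 74, 93, 111, 186, 222, 1147, 2294, 3441, 6882.
Check each in increasing order: 1551^1 ≡ 1551;  1551^2 ≡ 3434;  1551^3 ≡ 5575;  1551^6 ≡ 3880;  1551^31 ≡ 3683;  1551^37 ≡ 932;  1551^62 ≡ 4979;  1551^74 ≡ 1366;  1551^93 ≡ 1345;  1551^111 ≡ 6640;  1551^186 ≡ 5679;  1551^222 ≡ 3985;  1551^1147 ≡ 219;  1551^2294 ≡ 6663;  1551^3441 ≡ 1.
Smallest exponent giving 1 is 3441.

3441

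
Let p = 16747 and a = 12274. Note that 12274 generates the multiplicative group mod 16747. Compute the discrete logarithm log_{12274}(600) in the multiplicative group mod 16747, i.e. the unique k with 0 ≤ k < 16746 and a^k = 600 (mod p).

8704

Baby-step giant-step with m = ceil(sqrt(16746)) = 130.
Baby table (12274^j mod 16747 for j=0..129):
  0:1  1:12274  2:11811  3:6182  4:13958  5:15429  6:470  7:7812
  8:7913  9:8309  10:12183  11:179  12:3189  13:4047  14:1276  15:3179
  16:15283  17:395  18:8347  19:9679  20:13575  21:3647  22:15294  23:1433
  24:4292  25:10693  26:16390  27:5896  28:3717  29:3630  30:7600  31:1610
  32:16427  33:7865  34:5302  35:14653  36:4889  37:3085  38:323  39:12210
  40:13384  41:3893  42:3491  43:9708  44:1087  45:11226  46:10355  47:4287
  48:16311  49:7576  50:8480  51:915  52:10220  53:5250  54:12791  55:10356
  56:16561  57:11375  58:13758  59:5691  60:16344  61:10690  62:13062  63:3957
  64:1918  65:11997  66:11554  67:200  68:9738  69:873  70:13869  71:11598
  72:4352  73:10265  74:4929  75:8382  76:3847  77:8285  78:2306  79:1414
  80:5544  81:3995  82:16161  83:8646  84:12012  85:11447  86:9895  87:1986
  88:9279  89:10846  90:1901  91:4303  92:11731  93:12335  94:6910  95:6532
  96:5879  97:12770  98:3807  99:2988  100:15529  101:5339  102:16622  103:6474
  104:14108  105:14359  106:13685  107:14027  108:8238  109:11573  110:15695  111:16436
  112:1102  113:11119  114:3303  115:13282  116:7970  117:4553  118:15530  119:866
  120:11686  121:12656  122:11319  123:13041  124:14155  125:5092  126:16151  127:3135
  128:11131  129:16615
Giant step factor: 12274^(-130) ≡ 8996 (mod 16747).
Scan 600·8996^i mod 16747 for i = 0, 1, …:
  i=0: 600   i=1: 5066   i=2: 5149   i=3: 14949
  i=4: 2794   i=5: 14324   i=6: 7286   i=7: 13845
  i=8: 2181   i=9: 9539     …   i=65: 14483
  i=66: 14155
Match at i=66, j=124: k = 66·130 + 124 = 8704.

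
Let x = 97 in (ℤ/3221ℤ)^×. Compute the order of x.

The order of 97 must divide p − 1 = 3220 = 2^2 · 5 · 7 · 23.
Divisors: 1, 2, 4, 5, 7, 10, 14, 20, 23, 28, 35, 46, 70, 92, 115, 140, 161, 230, 322, 460, 644, 805, 1610, 3220.
Check each in increasing order: 97^1 ≡ 97;  97^2 ≡ 2967;  97^4 ≡ 96;  97^5 ≡ 2870;  97^7 ≡ 2187;  97^10 ≡ 803;  97^14 ≡ 3005;  97^20 ≡ 609;  97^23 ≡ 2097;  97^28 ≡ 1562;  97^35 ≡ 1834;  97^46 ≡ 744;  97^70 ≡ 832;  97^92 ≡ 2745;  97^115 ≡ 338;  97^140 ≡ 2930;  97^161 ≡ 234;  97^230 ≡ 1509;  97^322 ≡ 3220;  97^460 ≡ 3055;  97^644 ≡ 1.
Smallest exponent giving 1 is 644.

644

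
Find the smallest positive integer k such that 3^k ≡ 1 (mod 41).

8

The order of 3 must divide p − 1 = 40 = 2^3 · 5.
Divisors: 1, 2, 4, 5, 8, 10, 20, 40.
Check each in increasing order: 3^1 ≡ 3;  3^2 ≡ 9;  3^4 ≡ 40;  3^5 ≡ 38;  3^8 ≡ 1.
Smallest exponent giving 1 is 8.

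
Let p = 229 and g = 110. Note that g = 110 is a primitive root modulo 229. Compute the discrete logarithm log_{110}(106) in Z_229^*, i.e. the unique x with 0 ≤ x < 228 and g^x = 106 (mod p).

33

Baby-step giant-step with m = ceil(sqrt(228)) = 16.
Baby table (110^j mod 229 for j=0..15):
  0:1  1:110  2:192  3:52  4:224  5:137  6:185  7:198
  8:25  9:2  10:220  11:155  12:104  13:219  14:45  15:141
Giant step factor: 110^(-16) ≡ 48 (mod 229).
Scan 106·48^i mod 229 for i = 0, 1, …:
  i=0: 106   i=1: 50   i=2: 110
Match at i=2, j=1: x = 2·16 + 1 = 33.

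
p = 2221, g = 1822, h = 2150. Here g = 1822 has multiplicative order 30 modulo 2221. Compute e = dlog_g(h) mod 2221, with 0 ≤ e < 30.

Successive powers of 1822 modulo 2221:
  1822^0=1  1822^1=1822  1822^2=1510  1822^3=1622  1822^4=1354  1822^5=1678
  1822^6=1220  1822^7=1840  1822^8=991  1822^9=2150
So 1822^9 ≡ 2150 (mod 2221), giving e = 9.

9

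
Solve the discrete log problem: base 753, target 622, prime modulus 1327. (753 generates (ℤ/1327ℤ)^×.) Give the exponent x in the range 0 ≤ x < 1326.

Baby-step giant-step with m = ceil(sqrt(1326)) = 37.
Baby table (753^j mod 1327 for j=0..36):
  0:1  1:753  2:380  3:835  4:1084  5:147  6:550  7:126
  8:661  9:108  10:377  11:1230  12:1271  13:296  14:1279  15:1012
  16:338  17:1057  18:1048  19:906  20:140  21:587  22:120  23:124
  24:482  25:675  26:34  27:389  28:977  29:523  30:1027  31:1017
  32:122  33:303  34:1242  35:1018  36:875
Giant step factor: 753^(-37) ≡ 1259 (mod 1327).
Scan 622·1259^i mod 1327 for i = 0, 1, …:
  i=0: 622   i=1: 168   i=2: 519   i=3: 537
  i=4: 640   i=5: 271   i=6: 150   i=7: 416
  i=8: 906
Match at i=8, j=19: x = 8·37 + 19 = 315.

315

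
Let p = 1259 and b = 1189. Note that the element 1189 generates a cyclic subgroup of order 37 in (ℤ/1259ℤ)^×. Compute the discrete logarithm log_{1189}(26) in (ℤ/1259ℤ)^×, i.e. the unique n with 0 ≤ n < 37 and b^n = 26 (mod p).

Successive powers of 1189 modulo 1259:
  1189^0=1  1189^1=1189  1189^2=1123  1189^3=707  1189^4=870  1189^5=791
  1189^6=26
So 1189^6 ≡ 26 (mod 1259), giving n = 6.

6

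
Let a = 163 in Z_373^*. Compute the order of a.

The order of 163 must divide p − 1 = 372 = 2^2 · 3 · 31.
Divisors: 1, 2, 3, 4, 6, 12, 31, 62, 93, 124, 186, 372.
Check each in increasing order: 163^1 ≡ 163;  163^2 ≡ 86;  163^3 ≡ 217;  163^4 ≡ 309;  163^6 ≡ 91;  163^12 ≡ 75;  163^31 ≡ 1.
Smallest exponent giving 1 is 31.

31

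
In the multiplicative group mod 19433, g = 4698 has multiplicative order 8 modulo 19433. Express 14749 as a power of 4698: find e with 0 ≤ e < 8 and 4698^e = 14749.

2

Successive powers of 4698 modulo 19433:
  4698^0=1  4698^1=4698  4698^2=14749
So 4698^2 ≡ 14749 (mod 19433), giving e = 2.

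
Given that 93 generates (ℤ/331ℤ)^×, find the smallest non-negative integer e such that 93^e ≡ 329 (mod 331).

Baby-step giant-step with m = ceil(sqrt(330)) = 19.
Baby table (93^j mod 331 for j=0..18):
  0:1  1:93  2:43  3:27  4:194  5:168  6:67  7:273
  8:233  9:154  10:89  11:2  12:186  13:86  14:54  15:57
  16:5  17:134  18:215
Giant step factor: 93^(-19) ≡ 255 (mod 331).
Scan 329·255^i mod 331 for i = 0, 1, …:
  i=0: 329   i=1: 152   i=2: 33   i=3: 140
  i=4: 283   i=5: 7   i=6: 130   i=7: 50
  i=8: 172   i=9: 168
Match at i=9, j=5: e = 9·19 + 5 = 176.

176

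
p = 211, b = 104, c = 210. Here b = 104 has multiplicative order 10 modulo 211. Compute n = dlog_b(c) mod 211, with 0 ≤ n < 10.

Successive powers of 104 modulo 211:
  104^0=1  104^1=104  104^2=55  104^3=23  104^4=71  104^5=210
So 104^5 ≡ 210 (mod 211), giving n = 5.

5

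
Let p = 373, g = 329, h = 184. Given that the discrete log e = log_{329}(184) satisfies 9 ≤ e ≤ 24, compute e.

Compute 329^9 mod 373 = 161, then multiply by 329 repeatedly:
  329^9=161  329^10=3  329^11=241  329^12=213  329^13=326
  329^14=203  329^15=20  329^16=239  329^17=301  329^18=184
Found 184 at exponent 18.

18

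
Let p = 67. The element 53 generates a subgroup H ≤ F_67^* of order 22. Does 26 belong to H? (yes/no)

no

⟨53⟩ has order 22; its elements mod 67 are {1, 3, 5, 8, 9, 14, 15, 22, 24, 25, 27, 40, 42, 43, 45, 52, 53, 58, 59, 62, 64, 66}.
26 is not in this set.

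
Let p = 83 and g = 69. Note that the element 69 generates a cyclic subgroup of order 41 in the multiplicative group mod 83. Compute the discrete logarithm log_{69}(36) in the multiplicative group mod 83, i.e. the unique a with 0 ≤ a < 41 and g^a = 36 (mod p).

39

Baby-step giant-step with m = ceil(sqrt(41)) = 7.
Baby table (69^j mod 83 for j=0..6):
  0:1  1:69  2:30  3:78  4:70  5:16  6:25
Giant step factor: 69^(-7) ≡ 23 (mod 83).
Scan 36·23^i mod 83 for i = 0, 1, …:
  i=0: 36   i=1: 81   i=2: 37   i=3: 21
  i=4: 68   i=5: 70
Match at i=5, j=4: a = 5·7 + 4 = 39.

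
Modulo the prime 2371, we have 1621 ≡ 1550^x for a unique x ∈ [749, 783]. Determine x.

759

Compute 1550^749 mod 2371 = 2141, then multiply by 1550 repeatedly:
  1550^749=2141  1550^750=1521  1550^751=776  1550^752=703  1550^753=1361
  1550^754=1731  1550^755=1449  1550^756=613  1550^757=1750  1550^758=76
  1550^759=1621
Found 1621 at exponent 759.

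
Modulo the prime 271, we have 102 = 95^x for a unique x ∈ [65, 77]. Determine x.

Compute 95^65 mod 271 = 183, then multiply by 95 repeatedly:
  95^65=183  95^66=41  95^67=101  95^68=110  95^69=152
  95^70=77  95^71=269  95^72=81  95^73=107  95^74=138
  95^75=102
Found 102 at exponent 75.

75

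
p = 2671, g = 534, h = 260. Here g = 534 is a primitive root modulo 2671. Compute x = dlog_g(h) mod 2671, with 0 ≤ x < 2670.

467

Baby-step giant-step with m = ceil(sqrt(2670)) = 52.
Baby table (534^j mod 2671 for j=0..51):
  0:1  1:534  2:2030  3:2265  4:2218  5:1159  6:1905  7:2290
  8:2213  9:1160  10:2439  11:1649  12:1807  13:707  14:927  15:883
  16:1426  17:249  18:2087  19:651  20:404  21:2056  22:123  23:1578
  24:1287  25:811  26:372  27:994  28:1938  29:1215  30:2428  31:1117
  32:845  33:2502  34:568  35:1489  36:1839  37:1769  38:1783  39:1246
  40:285  41:2614  42:1614  43:1814  44:1774  45:1782  46:712  47:926
  48:349  49:2067  50:655  51:2540
Giant step factor: 534^(-52) ≡ 836 (mod 2671).
Scan 260·836^i mod 2671 for i = 0, 1, …:
  i=0: 260   i=1: 1009   i=2: 2159   i=3: 1999
  i=4: 1789   i=5: 2515   i=6: 463   i=7: 2444
  i=8: 2540
Match at i=8, j=51: x = 8·52 + 51 = 467.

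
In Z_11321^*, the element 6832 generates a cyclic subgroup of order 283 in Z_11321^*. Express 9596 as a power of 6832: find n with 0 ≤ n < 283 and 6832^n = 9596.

259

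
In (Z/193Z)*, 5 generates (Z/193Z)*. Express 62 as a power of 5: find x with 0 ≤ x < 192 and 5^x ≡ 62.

Baby-step giant-step with m = ceil(sqrt(192)) = 14.
Baby table (5^j mod 193 for j=0..13):
  0:1  1:5  2:25  3:125  4:46  5:37  6:185  7:153
  8:186  9:158  10:18  11:90  12:64  13:127
Giant step factor: 5^(-14) ≡ 162 (mod 193).
Scan 62·162^i mod 193 for i = 0, 1, …:
  i=0: 62   i=1: 8   i=2: 138   i=3: 161
  i=4: 27   i=5: 128   i=6: 85   i=7: 67
  i=8: 46
Match at i=8, j=4: x = 8·14 + 4 = 116.

116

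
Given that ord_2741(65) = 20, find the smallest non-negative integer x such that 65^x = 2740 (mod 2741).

10

Successive powers of 65 modulo 2741:
  65^0=1  65^1=65  65^2=1484  65^3=525  65^4=1233  65^5=656
  65^6=1525  65^7=449  65^8=1775  65^9=253  65^10=2740
So 65^10 ≡ 2740 (mod 2741), giving x = 10.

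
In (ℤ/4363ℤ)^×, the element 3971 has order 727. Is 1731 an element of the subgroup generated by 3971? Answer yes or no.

1731 ∈ ⟨3971⟩ iff 1731^727 ≡ 1 (mod 4363), since |⟨3971⟩| = 727.
1731^727 mod 4363 = 4362.
Since 4362 ≠ 1, 1731 does not lie in the subgroup.

no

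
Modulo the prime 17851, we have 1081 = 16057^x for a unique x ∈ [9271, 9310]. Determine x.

9299

Compute 16057^9271 mod 17851 = 1210, then multiply by 16057 repeatedly:
  16057^9271=1210  16057^9272=7082  16057^9273=4804  16057^9274=3657  16057^9275=8510
  16057^9276=13516  16057^9277=11805  16057^9278=10967  16057^9279=14855  16057^9280=1673
  16057^9281=15457  16057^9282=10596  16057^9283=2091  16057^9284=15307  16057^9285=11931
  16057^9286=16986  16057^9287=16624  16057^9288=5565  16057^9289=12950  16057^9290=9702
  16057^9291=17188  16057^9292=11256  16057^9293=14068  16057^9294=3322  16057^9295=2566
  16057^9296=2154  16057^9297=9391  16057^9298=3890  16057^9299=1081
Found 1081 at exponent 9299.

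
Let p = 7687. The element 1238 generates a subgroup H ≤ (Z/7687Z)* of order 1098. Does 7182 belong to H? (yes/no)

7182 ∈ ⟨1238⟩ iff 7182^1098 ≡ 1 (mod 7687), since |⟨1238⟩| = 1098.
7182^1098 mod 7687 = 4841.
Since 4841 ≠ 1, 7182 does not lie in the subgroup.

no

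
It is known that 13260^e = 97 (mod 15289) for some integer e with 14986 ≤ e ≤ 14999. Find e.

Compute 13260^14986 mod 15289 = 9088, then multiply by 13260 repeatedly:
  13260^14986=9088  13260^14987=14271  13260^14988=1507  13260^14989=97
Found 97 at exponent 14989.

14989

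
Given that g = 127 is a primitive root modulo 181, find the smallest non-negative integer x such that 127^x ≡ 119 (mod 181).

130

Baby-step giant-step with m = ceil(sqrt(180)) = 14.
Baby table (127^j mod 181 for j=0..13):
  0:1  1:127  2:20  3:6  4:38  5:120  6:36  7:47
  8:177  9:35  10:101  11:157  12:29  13:63
Giant step factor: 127^(-14) ≡ 137 (mod 181).
Scan 119·137^i mod 181 for i = 0, 1, …:
  i=0: 119   i=1: 13   i=2: 152   i=3: 9
  i=4: 147   i=5: 48   i=6: 60   i=7: 75
  i=8: 139   i=9: 38
Match at i=9, j=4: x = 9·14 + 4 = 130.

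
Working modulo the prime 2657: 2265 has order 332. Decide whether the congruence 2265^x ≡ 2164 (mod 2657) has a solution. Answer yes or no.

yes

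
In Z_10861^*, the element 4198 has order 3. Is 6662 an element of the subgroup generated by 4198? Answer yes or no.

yes

6662 ∈ ⟨4198⟩ iff 6662^3 ≡ 1 (mod 10861), since |⟨4198⟩| = 3.
6662^3 mod 10861 = 1.
Since 1 = 1, 6662 lies in the subgroup.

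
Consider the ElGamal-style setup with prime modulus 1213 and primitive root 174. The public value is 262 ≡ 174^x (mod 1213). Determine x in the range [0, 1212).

903

Baby-step giant-step with m = ceil(sqrt(1212)) = 35.
Baby table (174^j mod 1213 for j=0..34):
  0:1  1:174  2:1164  3:1178  4:1188  5:502  6:12  7:875
  8:625  9:793  10:913  11:1172  12:144  13:796  14:222  15:1025
  16:39  17:721  18:515  19:1061  20:238  21:170  22:468  23:161
  24:115  25:602  26:430  27:827  28:764  29:719  30:167  31:1159
  32:308  33:220  34:677
Giant step factor: 174^(-35) ≡ 425 (mod 1213).
Scan 262·425^i mod 1213 for i = 0, 1, …:
  i=0: 262   i=1: 967   i=2: 981   i=3: 866
  i=4: 511   i=5: 48   i=6: 992   i=7: 689
  i=8: 492   i=9: 464     …   i=24: 350
  i=25: 764
Match at i=25, j=28: x = 25·35 + 28 = 903.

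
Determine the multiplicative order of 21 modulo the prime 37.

The order of 21 must divide p − 1 = 36 = 2^2 · 3^2.
Divisors: 1, 2, 3, 4, 6, 9, 12, 18, 36.
Check each in increasing order: 21^1 ≡ 21;  21^2 ≡ 34;  21^3 ≡ 11;  21^4 ≡ 9;  21^6 ≡ 10;  21^9 ≡ 36;  21^12 ≡ 26;  21^18 ≡ 1.
Smallest exponent giving 1 is 18.

18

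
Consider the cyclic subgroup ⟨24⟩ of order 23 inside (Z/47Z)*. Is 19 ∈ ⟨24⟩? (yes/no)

⟨24⟩ has order 23; its elements mod 47 are {1, 2, 3, 4, 6, 7, 8, 9, 12, 14, 16, 17, 18, 21, 24, 25, 27, 28, 32, 34, 36, 37, 42}.
19 is not in this set.

no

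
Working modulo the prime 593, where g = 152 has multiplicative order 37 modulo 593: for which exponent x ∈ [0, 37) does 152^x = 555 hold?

12

Successive powers of 152 modulo 593:
  152^0=1  152^1=152  152^2=570  152^3=62  152^4=529  152^5=353
  152^6=286  152^7=183  152^8=538  152^9=535  152^10=79  152^11=148
  152^12=555
So 152^12 ≡ 555 (mod 593), giving x = 12.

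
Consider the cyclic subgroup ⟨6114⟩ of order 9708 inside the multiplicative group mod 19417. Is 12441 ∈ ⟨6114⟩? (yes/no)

12441 ∈ ⟨6114⟩ iff 12441^9708 ≡ 1 (mod 19417), since |⟨6114⟩| = 9708.
12441^9708 mod 19417 = 1.
Since 1 = 1, 12441 lies in the subgroup.

yes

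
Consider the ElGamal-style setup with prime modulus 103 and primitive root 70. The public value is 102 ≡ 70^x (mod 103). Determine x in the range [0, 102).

Baby-step giant-step with m = ceil(sqrt(102)) = 11.
Baby table (70^j mod 103 for j=0..10):
  0:1  1:70  2:59  3:10  4:82  5:75  6:100  7:99
  8:29  9:73  10:63
Giant step factor: 70^(-11) ≡ 65 (mod 103).
Scan 102·65^i mod 103 for i = 0, 1, …:
  i=0: 102   i=1: 38   i=2: 101   i=3: 76
  i=4: 99
Match at i=4, j=7: x = 4·11 + 7 = 51.

51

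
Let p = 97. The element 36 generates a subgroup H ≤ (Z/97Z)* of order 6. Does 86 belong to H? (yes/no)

no

⟨36⟩ has order 6; its elements mod 97 are {1, 35, 36, 61, 62, 96}.
86 is not in this set.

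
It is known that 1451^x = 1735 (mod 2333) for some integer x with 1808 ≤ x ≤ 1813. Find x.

1813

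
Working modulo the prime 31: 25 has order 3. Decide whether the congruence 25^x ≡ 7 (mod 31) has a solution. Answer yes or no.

no

7 ∈ ⟨25⟩ iff 7^3 ≡ 1 (mod 31), since |⟨25⟩| = 3.
7^3 mod 31 = 2.
Since 2 ≠ 1, 7 does not lie in the subgroup.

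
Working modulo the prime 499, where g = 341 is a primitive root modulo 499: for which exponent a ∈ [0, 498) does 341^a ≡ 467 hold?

468

Baby-step giant-step with m = ceil(sqrt(498)) = 23.
Baby table (341^j mod 499 for j=0..22):
  0:1  1:341  2:14  3:283  4:196  5:469  6:249  7:79
  8:492  9:108  10:401  11:15  12:125  13:210  14:253  15:445
  16:49  17:242  18:187  19:394  20:123  21:27  22:225
Giant step factor: 341^(-23) ≡ 466 (mod 499).
Scan 467·466^i mod 499 for i = 0, 1, …:
  i=0: 467   i=1: 58   i=2: 82   i=3: 288
  i=4: 476   i=5: 260   i=6: 402   i=7: 207
  i=8: 155   i=9: 374     …   i=19: 348
  i=20: 492
Match at i=20, j=8: a = 20·23 + 8 = 468.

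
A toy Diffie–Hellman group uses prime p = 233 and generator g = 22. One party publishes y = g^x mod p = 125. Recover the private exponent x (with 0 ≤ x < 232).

51

Baby-step giant-step with m = ceil(sqrt(232)) = 16.
Baby table (22^j mod 233 for j=0..15):
  0:1  1:22  2:18  3:163  4:91  5:138  6:7  7:154
  8:126  9:209  10:171  11:34  12:49  13:146  14:183  15:65
Giant step factor: 22^(-16) ≡ 51 (mod 233).
Scan 125·51^i mod 233 for i = 0, 1, …:
  i=0: 125   i=1: 84   i=2: 90   i=3: 163
Match at i=3, j=3: x = 3·16 + 3 = 51.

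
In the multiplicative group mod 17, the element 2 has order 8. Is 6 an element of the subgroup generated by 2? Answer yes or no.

⟨2⟩ has order 8; its elements mod 17 are {1, 2, 4, 8, 9, 13, 15, 16}.
6 is not in this set.

no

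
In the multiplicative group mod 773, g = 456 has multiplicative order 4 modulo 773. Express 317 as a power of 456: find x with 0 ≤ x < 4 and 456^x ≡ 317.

3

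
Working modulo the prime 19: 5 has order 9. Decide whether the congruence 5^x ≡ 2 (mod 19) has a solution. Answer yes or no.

no

2 ∈ ⟨5⟩ iff 2^9 ≡ 1 (mod 19), since |⟨5⟩| = 9.
2^9 mod 19 = 18.
Since 18 ≠ 1, 2 does not lie in the subgroup.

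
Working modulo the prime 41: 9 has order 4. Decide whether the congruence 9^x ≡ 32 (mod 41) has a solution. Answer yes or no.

32 ∈ ⟨9⟩ iff 32^4 ≡ 1 (mod 41), since |⟨9⟩| = 4.
32^4 mod 41 = 1.
Since 1 = 1, 32 lies in the subgroup.

yes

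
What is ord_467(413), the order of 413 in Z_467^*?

233

The order of 413 must divide p − 1 = 466 = 2 · 233.
Divisors: 1, 2, 233, 466.
Check each in increasing order: 413^1 ≡ 413;  413^2 ≡ 114;  413^233 ≡ 1.
Smallest exponent giving 1 is 233.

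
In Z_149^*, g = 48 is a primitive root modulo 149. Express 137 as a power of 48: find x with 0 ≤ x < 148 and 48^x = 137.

Baby-step giant-step with m = ceil(sqrt(148)) = 13.
Baby table (48^j mod 149 for j=0..12):
  0:1  1:48  2:69  3:34  4:142  5:111  6:113  7:60
  8:49  9:117  10:103  11:27  12:104
Giant step factor: 48^(-13) ≡ 2 (mod 149).
Scan 137·2^i mod 149 for i = 0, 1, …:
  i=0: 137   i=1: 125   i=2: 101   i=3: 53
  i=4: 106   i=5: 63   i=6: 126   i=7: 103
Match at i=7, j=10: x = 7·13 + 10 = 101.

101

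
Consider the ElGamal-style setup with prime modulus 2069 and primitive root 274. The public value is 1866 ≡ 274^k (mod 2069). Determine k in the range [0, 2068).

319

Baby-step giant-step with m = ceil(sqrt(2068)) = 46.
Baby table (274^j mod 2069 for j=0..45):
  0:1  1:274  2:592  3:826  4:803  5:708  6:1575  7:1198
  8:1350  9:1618  10:566  11:1978  12:1963  13:1991  14:1387  15:1411
  16:1780  17:1505  18:639  19:1290  20:1730  21:219  22:5  23:1370
  24:891  25:2061  26:1946  27:1471  28:1668  29:1852  30:543  31:1883
  32:761  33:1614  34:1539  35:1679  36:728  37:848  38:624  39:1318
  40:1126  41:243  42:374  43:1095  44:25  45:643
Giant step factor: 274^(-46) ≡ 1338 (mod 2069).
Scan 1866·1338^i mod 2069 for i = 0, 1, …:
  i=0: 1866   i=1: 1494   i=2: 318   i=3: 1339
  i=4: 1897   i=5: 1592   i=6: 1095
Match at i=6, j=43: k = 6·46 + 43 = 319.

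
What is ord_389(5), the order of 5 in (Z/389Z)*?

97

The order of 5 must divide p − 1 = 388 = 2^2 · 97.
Divisors: 1, 2, 4, 97, 194, 388.
Check each in increasing order: 5^1 ≡ 5;  5^2 ≡ 25;  5^4 ≡ 236;  5^97 ≡ 1.
Smallest exponent giving 1 is 97.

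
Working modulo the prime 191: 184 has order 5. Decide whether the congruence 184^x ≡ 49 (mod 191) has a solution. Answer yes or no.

yes

49 ∈ ⟨184⟩ iff 49^5 ≡ 1 (mod 191), since |⟨184⟩| = 5.
49^5 mod 191 = 1.
Since 1 = 1, 49 lies in the subgroup.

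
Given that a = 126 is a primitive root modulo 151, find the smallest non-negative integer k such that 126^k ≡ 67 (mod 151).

87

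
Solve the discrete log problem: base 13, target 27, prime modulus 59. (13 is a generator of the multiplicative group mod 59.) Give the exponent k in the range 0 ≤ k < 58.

Baby-step giant-step with m = ceil(sqrt(58)) = 8.
Baby table (13^j mod 59 for j=0..7):
  0:1  1:13  2:51  3:14  4:5  5:6  6:19  7:11
Giant step factor: 13^(-8) ≡ 26 (mod 59).
Scan 27·26^i mod 59 for i = 0, 1, …:
  i=0: 27   i=1: 53   i=2: 21   i=3: 15
  i=4: 36   i=5: 51
Match at i=5, j=2: k = 5·8 + 2 = 42.

42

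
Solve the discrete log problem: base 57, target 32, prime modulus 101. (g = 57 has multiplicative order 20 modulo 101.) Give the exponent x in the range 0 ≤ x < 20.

Successive powers of 57 modulo 101:
  57^0=1  57^1=57  57^2=17  57^3=60  57^4=87  57^5=10
  57^6=65  57^7=69  57^8=95  57^9=62  57^10=100  57^11=44
  57^12=84  57^13=41  57^14=14  57^15=91  57^16=36  57^17=32
So 57^17 ≡ 32 (mod 101), giving x = 17.

17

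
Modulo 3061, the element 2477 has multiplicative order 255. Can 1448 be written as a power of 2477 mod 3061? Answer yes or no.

1448 ∈ ⟨2477⟩ iff 1448^255 ≡ 1 (mod 3061), since |⟨2477⟩| = 255.
1448^255 mod 3061 = 3011.
Since 3011 ≠ 1, 1448 does not lie in the subgroup.

no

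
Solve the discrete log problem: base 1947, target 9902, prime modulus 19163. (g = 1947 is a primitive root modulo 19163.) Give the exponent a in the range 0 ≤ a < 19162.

4560

Baby-step giant-step with m = ceil(sqrt(19162)) = 139.
Baby table (1947^j mod 19163 for j=0..138):
  0:1  1:1947  2:15698  3:18184  4:10187  5:384  6:291  7:10850
  8:7324  9:2556  10:13315  11:15929  12:8029  13:14618  14:4191  15:15602
  16:3739  17:17056  18:17716  19:18815  20:12312  21:17714  22:14921  23:79
  24:509  25:13710  26:18474  27:19090  28:11173  29:3826  30:13978  31:3706
  32:10294  33:17083  34:12796  35:1912  36:5042  37:5318  38:6126  39:7936
  40:6014  41:665  42:10834  43:14498  44:507  45:9816  46:6241  47:1885
  48:9962  49:3058  50:13396  51:1169  52:14809  53:11971  54:5329  55:8380
  56:8147  57:14408  58:16907  59:15058  60:17699  61:4879  62:13728  63:15194
  64:14209  65:12714  66:14725  67:1727  68:8944  69:13964  70:14774  71:1315
  72:11626  73:4319  74:15699  75:968  76:6722  77:18568  78:10478  79:11234
  80:7615  81:13406  82:1476  83:18485  84:2181  85:11384  86:12220  87:11057
  88:7930  89:13495  90:2292  91:16708  92:10865  93:17366  94:8070  95:17793
  96:15430  97:13789  98:18983  99:13637  100:10484  101:3753  102:5988  103:7532
  104:5109  105:1626  106:3927  107:18995  108:17838  109:7230  110:11168  111:13254
  112:12140  113:8601  114:16848  115:15163  116:11341  117:5151  118:6748  119:11701
  120:16203  121:4943  122:4195  123:4227  124:9042  125:13140  126:975  127:1188
  128:13476  129:3625  130:5891  131:10303  132:15443  133:774  134:12264  135:910
  136:8774  137:8745  138:9771
Giant step factor: 1947^(-139) ≡ 8153 (mod 19163).
Scan 9902·8153^i mod 19163 for i = 0, 1, …:
  i=0: 9902   i=1: 16450   i=2: 14176   i=3: 4875
  i=4: 1813   i=5: 6716   i=6: 6857   i=7: 6650
  i=8: 5323   i=9: 13387     …   i=31: 10616
  i=32: 12140
Match at i=32, j=112: a = 32·139 + 112 = 4560.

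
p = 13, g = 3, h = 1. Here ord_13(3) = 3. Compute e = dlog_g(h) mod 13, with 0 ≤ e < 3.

0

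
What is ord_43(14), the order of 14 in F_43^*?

The order of 14 must divide p − 1 = 42 = 2 · 3 · 7.
Divisors: 1, 2, 3, 6, 7, 14, 21, 42.
Check each in increasing order: 14^1 ≡ 14;  14^2 ≡ 24;  14^3 ≡ 35;  14^6 ≡ 21;  14^7 ≡ 36;  14^14 ≡ 6;  14^21 ≡ 1.
Smallest exponent giving 1 is 21.

21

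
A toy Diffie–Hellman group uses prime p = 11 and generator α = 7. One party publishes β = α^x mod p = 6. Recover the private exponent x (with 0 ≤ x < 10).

Successive powers of 7 modulo 11:
  7^0=1  7^1=7  7^2=5  7^3=2  7^4=3  7^5=10
  7^6=4  7^7=6
So 7^7 ≡ 6 (mod 11), giving x = 7.

7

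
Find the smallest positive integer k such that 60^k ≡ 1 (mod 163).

81

The order of 60 must divide p − 1 = 162 = 2 · 3^4.
Divisors: 1, 2, 3, 6, 9, 18, 27, 54, 81, 162.
Check each in increasing order: 60^1 ≡ 60;  60^2 ≡ 14;  60^3 ≡ 25;  60^6 ≡ 136;  60^9 ≡ 140;  60^18 ≡ 40;  60^27 ≡ 58;  60^54 ≡ 104;  60^81 ≡ 1.
Smallest exponent giving 1 is 81.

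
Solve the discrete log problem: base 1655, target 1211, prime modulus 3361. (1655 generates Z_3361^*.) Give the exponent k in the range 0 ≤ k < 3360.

1673

Baby-step giant-step with m = ceil(sqrt(3360)) = 58.
Baby table (1655^j mod 3361 for j=0..57):
  0:1  1:1655  2:3171  3:1484  4:2490  5:364  6:801  7:1421
  8:2416  9:2251  10:1417  11:2518  12:3011  13:2203  14:2641  15:1555
  16:2360  17:318  18:1974  19:78  20:1372  21:1985  22:1478  23:2643
  24:1504  25:1980  26:3286  27:232  28:806  29:2974  30:1466  31:2949
  32:423  33:977  34:294  35:2586  36:1277  37:2727  38:2723  39:2825
  40:224  41:1010  42:1133  43:3038  44:3195  45:872  46:1291  47:2370
  48:63  49:74  50:1474  51:2745  52:2264  53:2766  54:48  55:2137
  56:963  57:651
Giant step factor: 1655^(-58) ≡ 3172 (mod 3361).
Scan 1211·3172^i mod 3361 for i = 0, 1, …:
  i=0: 1211   i=1: 3030   i=2: 2061   i=3: 347
  i=4: 1637   i=5: 3180   i=6: 599   i=7: 1063
  i=8: 753   i=9: 2206     …   i=27: 1689
  i=28: 74
Match at i=28, j=49: k = 28·58 + 49 = 1673.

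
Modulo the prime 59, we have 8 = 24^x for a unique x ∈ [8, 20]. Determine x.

11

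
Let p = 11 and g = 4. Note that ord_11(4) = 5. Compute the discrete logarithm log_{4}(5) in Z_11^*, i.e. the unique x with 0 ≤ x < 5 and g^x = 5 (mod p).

2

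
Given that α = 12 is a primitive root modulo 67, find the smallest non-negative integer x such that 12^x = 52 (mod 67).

Successive powers of 12 modulo 67:
  12^0=1  12^1=12  12^2=10  12^3=53  12^4=33  12^5=61
  12^6=62  12^7=7  12^8=17  12^9=3  12^10=36  12^11=30
  12^12=25  12^13=32  12^14=49  12^15=52
So 12^15 ≡ 52 (mod 67), giving x = 15.

15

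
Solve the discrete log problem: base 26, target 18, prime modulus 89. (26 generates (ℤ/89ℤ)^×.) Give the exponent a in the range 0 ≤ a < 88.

Successive powers of 26 modulo 89:
  26^0=1  26^1=26  26^2=53  26^3=43  26^4=50  26^5=54
  26^6=69  26^7=14  26^8=8  26^9=30  26^10=68  26^11=77
  26^12=44  26^13=76  26^14=18
So 26^14 ≡ 18 (mod 89), giving a = 14.

14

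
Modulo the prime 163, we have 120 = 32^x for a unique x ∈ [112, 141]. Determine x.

121

Compute 32^112 mod 163 = 14, then multiply by 32 repeatedly:
  32^112=14  32^113=122  32^114=155  32^115=70  32^116=121
  32^117=123  32^118=24  32^119=116  32^120=126  32^121=120
Found 120 at exponent 121.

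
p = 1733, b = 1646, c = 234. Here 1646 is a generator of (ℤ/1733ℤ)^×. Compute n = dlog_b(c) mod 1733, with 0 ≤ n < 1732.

1279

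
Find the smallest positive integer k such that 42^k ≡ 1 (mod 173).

172

The order of 42 must divide p − 1 = 172 = 2^2 · 43.
Divisors: 1, 2, 4, 43, 86, 172.
Check each in increasing order: 42^1 ≡ 42;  42^2 ≡ 34;  42^4 ≡ 118;  42^43 ≡ 93;  42^86 ≡ 172;  42^172 ≡ 1.
Smallest exponent giving 1 is 172.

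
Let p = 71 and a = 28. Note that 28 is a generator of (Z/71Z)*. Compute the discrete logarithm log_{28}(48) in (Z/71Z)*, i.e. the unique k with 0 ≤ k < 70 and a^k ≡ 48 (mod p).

20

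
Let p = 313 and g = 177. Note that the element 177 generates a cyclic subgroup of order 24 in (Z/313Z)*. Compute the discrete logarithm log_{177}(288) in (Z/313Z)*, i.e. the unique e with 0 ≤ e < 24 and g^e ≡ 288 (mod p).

6

Successive powers of 177 modulo 313:
  177^0=1  177^1=177  177^2=29  177^3=125  177^4=215  177^5=182
  177^6=288
So 177^6 ≡ 288 (mod 313), giving e = 6.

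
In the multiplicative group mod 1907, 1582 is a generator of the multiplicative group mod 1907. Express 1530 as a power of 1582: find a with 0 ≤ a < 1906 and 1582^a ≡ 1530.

Baby-step giant-step with m = ceil(sqrt(1906)) = 44.
Baby table (1582^j mod 1907 for j=0..43):
  0:1  1:1582  2:740  3:1689  4:291  5:775  6:1756  7:1400
  8:773  9:499  10:1827  11:1209  12:1824  13:277  14:1511  15:931
  16:638  17:513  18:1091  19:127  20:679  21:537  22:919  23:724
  24:1168  25:1800  26:449  27:914  28:442  29:1282  30:983  31:901
  32:853  33:1197  34:3  35:932  36:313  37:1253  38:873  39:418
  40:1454  41:386  42:412  43:1497
Giant step factor: 1582^(-44) ≡ 1613 (mod 1907).
Scan 1530·1613^i mod 1907 for i = 0, 1, …:
  i=0: 1530   i=1: 232   i=2: 444   i=3: 1047
  i=4: 1116   i=5: 1807   i=6: 795   i=7: 831
  i=8: 1689
Match at i=8, j=3: a = 8·44 + 3 = 355.

355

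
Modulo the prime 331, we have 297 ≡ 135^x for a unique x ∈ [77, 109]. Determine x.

100

Compute 135^77 mod 331 = 248, then multiply by 135 repeatedly:
  135^77=248  135^78=49  135^79=326  135^80=318  135^81=231
  135^82=71  135^83=317  135^84=96  135^85=51  135^86=265
  135^87=27  135^88=4  135^89=209  135^90=80  135^91=208
  135^92=276  135^93=188  135^94=224  135^95=119  135^96=177
  135^97=63  135^98=230  135^99=267  135^100=297
Found 297 at exponent 100.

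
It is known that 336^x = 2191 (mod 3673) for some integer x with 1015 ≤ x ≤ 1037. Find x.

Compute 336^1015 mod 3673 = 571, then multiply by 336 repeatedly:
  336^1015=571  336^1016=860  336^1017=2466  336^1018=2151  336^1019=2828
  336^1020=2574  336^1021=1709  336^1022=1236  336^1023=247  336^1024=2186
  336^1025=3569  336^1026=1786  336^1027=1397  336^1028=2921  336^1029=765
  336^1030=3603  336^1031=2191
Found 2191 at exponent 1031.

1031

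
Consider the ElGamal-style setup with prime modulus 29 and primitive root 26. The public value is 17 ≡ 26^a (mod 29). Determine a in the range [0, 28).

Successive powers of 26 modulo 29:
  26^0=1  26^1=26  26^2=9  26^3=2  26^4=23  26^5=18
  26^6=4  26^7=17
So 26^7 ≡ 17 (mod 29), giving a = 7.

7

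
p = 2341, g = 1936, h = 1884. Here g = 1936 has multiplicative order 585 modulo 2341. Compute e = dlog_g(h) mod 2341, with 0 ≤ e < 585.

Baby-step giant-step with m = ceil(sqrt(585)) = 25.
Baby table (1936^j mod 2341 for j=0..24):
  0:1  1:1936  2:155  3:432  4:615  5:1412  6:1685  7:1147
  8:1324  9:2210  10:1553  11:764  12:1933  13:1370  14:2308  15:1660
  16:1908  17:2131  18:774  19:224  20:579  21:1946  22:787  23:1982
  24:253
Giant step factor: 1936^(-25) ≡ 1316 (mod 2341).
Scan 1884·1316^i mod 2341 for i = 0, 1, …:
  i=0: 1884   i=1: 225   i=2: 1134   i=3: 1127
  i=4: 1279   i=5: 2326   i=6: 1329   i=7: 237
  i=8: 539   i=9: 1
Match at i=9, j=0: e = 9·25 + 0 = 225.

225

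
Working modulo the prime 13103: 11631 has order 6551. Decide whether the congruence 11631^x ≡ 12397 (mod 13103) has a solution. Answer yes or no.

no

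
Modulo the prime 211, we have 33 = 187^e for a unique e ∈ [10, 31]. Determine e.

25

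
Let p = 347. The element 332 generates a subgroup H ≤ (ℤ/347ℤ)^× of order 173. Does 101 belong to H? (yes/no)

no

101 ∈ ⟨332⟩ iff 101^173 ≡ 1 (mod 347), since |⟨332⟩| = 173.
101^173 mod 347 = 346.
Since 346 ≠ 1, 101 does not lie in the subgroup.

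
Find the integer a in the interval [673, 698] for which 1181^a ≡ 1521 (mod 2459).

690

Compute 1181^673 mod 2459 = 263, then multiply by 1181 repeatedly:
  1181^673=263  1181^674=769  1181^675=818  1181^676=2130  1181^677=2432
  1181^678=80  1181^679=1038  1181^680=1296  1181^681=1078  1181^682=1815
  1181^683=1726  1181^684=2354  1181^685=1404  1181^686=758  1181^687=122
  1181^688=1460  1181^689=501  1181^690=1521
Found 1521 at exponent 690.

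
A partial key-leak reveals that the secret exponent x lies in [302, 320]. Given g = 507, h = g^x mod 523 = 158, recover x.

316

Compute 507^302 mod 523 = 502, then multiply by 507 repeatedly:
  507^302=502  507^303=336  507^304=377  507^305=244  507^306=280
  507^307=227  507^308=29  507^309=59  507^310=102  507^311=460
  507^312=485  507^313=85  507^314=209  507^315=317  507^316=158
Found 158 at exponent 316.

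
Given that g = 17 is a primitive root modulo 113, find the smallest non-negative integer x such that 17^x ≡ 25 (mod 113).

78

Baby-step giant-step with m = ceil(sqrt(112)) = 11.
Baby table (17^j mod 113 for j=0..10):
  0:1  1:17  2:63  3:54  4:14  5:12  6:91  7:78
  8:83  9:55  10:31
Giant step factor: 17^(-11) ≡ 110 (mod 113).
Scan 25·110^i mod 113 for i = 0, 1, …:
  i=0: 25   i=1: 38   i=2: 112   i=3: 3
  i=4: 104   i=5: 27   i=6: 32   i=7: 17
Match at i=7, j=1: x = 7·11 + 1 = 78.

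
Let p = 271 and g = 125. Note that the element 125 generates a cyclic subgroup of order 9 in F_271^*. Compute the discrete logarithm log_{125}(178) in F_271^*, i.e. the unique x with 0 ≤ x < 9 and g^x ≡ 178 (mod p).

2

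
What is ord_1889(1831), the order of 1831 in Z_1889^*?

944

The order of 1831 must divide p − 1 = 1888 = 2^5 · 59.
Divisors: 1, 2, 4, 8, 16, 32, 59, 118, 236, 472, 944, 1888.
Check each in increasing order: 1831^1 ≡ 1831;  1831^2 ≡ 1475;  1831^4 ≡ 1386;  1831^8 ≡ 1772;  1831^16 ≡ 466;  1831^32 ≡ 1810;  1831^59 ≡ 478;  1831^118 ≡ 1804;  1831^236 ≡ 1558;  1831^472 ≡ 1888;  1831^944 ≡ 1.
Smallest exponent giving 1 is 944.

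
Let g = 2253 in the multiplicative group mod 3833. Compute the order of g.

479

The order of 2253 must divide p − 1 = 3832 = 2^3 · 479.
Divisors: 1, 2, 4, 8, 479, 958, 1916, 3832.
Check each in increasing order: 2253^1 ≡ 2253;  2253^2 ≡ 1117;  2253^4 ≡ 1964;  2253^8 ≡ 1298;  2253^479 ≡ 1.
Smallest exponent giving 1 is 479.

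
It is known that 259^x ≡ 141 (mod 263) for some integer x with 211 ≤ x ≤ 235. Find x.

Compute 259^211 mod 263 = 193, then multiply by 259 repeatedly:
  259^211=193  259^212=17  259^213=195  259^214=9  259^215=227
  259^216=144  259^217=213  259^218=200  259^219=252  259^220=44
  259^221=87  259^222=178  259^223=77  259^224=218  259^225=180
  259^226=69  259^227=250  259^228=52  259^229=55  259^230=43
  259^231=91  259^232=162  259^233=141
Found 141 at exponent 233.

233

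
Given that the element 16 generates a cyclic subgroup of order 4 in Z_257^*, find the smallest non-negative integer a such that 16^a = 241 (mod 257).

3

Successive powers of 16 modulo 257:
  16^0=1  16^1=16  16^2=256  16^3=241
So 16^3 ≡ 241 (mod 257), giving a = 3.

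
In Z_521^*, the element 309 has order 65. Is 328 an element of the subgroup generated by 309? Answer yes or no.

no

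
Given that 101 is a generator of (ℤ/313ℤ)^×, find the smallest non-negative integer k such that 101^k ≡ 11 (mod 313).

20

Successive powers of 101 modulo 313:
  101^0=1  101^1=101  101^2=185  101^3=218  101^4=108  101^5=266
  101^6=261  101^7=69  101^8=83  101^9=245  101^10=18  101^11=253
  101^12=200  101^13=168  101^14=66  101^15=93  101^16=3  101^17=303
  101^18=242  101^19=28  101^20=11
So 101^20 ≡ 11 (mod 313), giving k = 20.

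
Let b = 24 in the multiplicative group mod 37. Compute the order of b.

The order of 24 must divide p − 1 = 36 = 2^2 · 3^2.
Divisors: 1, 2, 3, 4, 6, 9, 12, 18, 36.
Check each in increasing order: 24^1 ≡ 24;  24^2 ≡ 21;  24^3 ≡ 23;  24^4 ≡ 34;  24^6 ≡ 11;  24^9 ≡ 31;  24^12 ≡ 10;  24^18 ≡ 36;  24^36 ≡ 1.
Smallest exponent giving 1 is 36.

36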